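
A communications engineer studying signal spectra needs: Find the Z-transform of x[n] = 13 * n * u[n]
Z{n * u[n]}=z/(z-1)^2
By linearity: Z{13 * n * u[n]}=13z/(z-1)^2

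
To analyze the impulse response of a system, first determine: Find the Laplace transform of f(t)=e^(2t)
L{e^(at)} = 1/(s-a)
L{e^(2t)} = 1/(s-2)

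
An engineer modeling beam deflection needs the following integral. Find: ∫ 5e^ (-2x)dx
Since d/dx[e^(-2x)] = -2e^(-2x), we get -5/2 e^(-2x) + C

Answer: (-5/2)e^(-2x) + C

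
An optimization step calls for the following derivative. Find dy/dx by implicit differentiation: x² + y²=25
Differentiate both sides: 2x+2y·(dy/dx) = 0
Solve: dy/dx = -2x/(2y) = -x/y

Answer: dy/dx = -x/y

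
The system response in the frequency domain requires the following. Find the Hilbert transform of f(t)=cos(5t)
The Hilbert transform shifts each frequency component by -pi/2.
H{cos(wt)} = sin(wt)
With w = 5: H{cos(5t)} = sin(5t)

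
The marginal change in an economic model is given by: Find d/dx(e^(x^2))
Chain rule: d/dx[e^u] = e^u · u' where u = x^2
u' = 2x

Answer: 2x·e^(x^2)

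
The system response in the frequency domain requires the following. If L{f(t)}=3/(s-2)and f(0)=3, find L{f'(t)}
L{f'(t)}=s·F(s) - f(0)=3s/(s-2)-3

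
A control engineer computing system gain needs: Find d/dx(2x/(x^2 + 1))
Quotient rule: (f/g)'=(f'g - fg')/g²
f=2x, f'=2
g=x^2 + 1, g'=2x

Answer: (2·(x^2 + 1) - 4x^2)/(x^2 + 1)²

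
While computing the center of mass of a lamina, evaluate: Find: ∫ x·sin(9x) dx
By parts: u=x, dv=sin(9x) dx
du=dx, v=-cos(9x)/9
=-x·cos(9x)/9 + sin(9x)/9² + C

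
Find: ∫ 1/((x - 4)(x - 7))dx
Partial fractions: 1/((x-4)(x-7)) = A/(x-4) + B/(x-7)
A = -1/3, B = 1/3
∫ [-1/3· 1/(x-4) + 1/3· 1/(x-7)] dx
= (1/3)[ln|x-7| - ln|x-4|] + C

Answer: (1/3)·ln|(x-7)/(x-4)| + C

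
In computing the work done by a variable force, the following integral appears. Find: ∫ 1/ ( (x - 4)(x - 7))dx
Partial fractions: 1/((x-4)(x-7)) = A/(x-4) + B/(x-7)
A = -1/3, B = 1/3
∫ [-1/3· 1/(x-4) + 1/3· 1/(x-7)] dx
= (1/3)[ln|x-7| - ln|x-4|] + C

Answer: (1/3)·ln|(x-7)/(x-4)| + C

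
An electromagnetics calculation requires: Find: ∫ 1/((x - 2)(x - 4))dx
Partial fractions: 1/((x-2)(x-4))=A/(x-2) + B/(x-4)
A=-1/2, B=1/2
∫ [-1/2· 1/(x-2) + 1/2· 1/(x-4)] dx
=(1/2)[ln|x-4| - ln|x-2|] + C

Answer: (1/2)·ln|(x-4)/(x-2)| + C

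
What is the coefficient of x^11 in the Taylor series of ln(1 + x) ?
ln(1+x)=Σ (-1)^(n+1) x^n/n
Coefficient of x^11=(-1)^12/11=1/11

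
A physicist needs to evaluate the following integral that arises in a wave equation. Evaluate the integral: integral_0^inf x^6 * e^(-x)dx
This is a Gamma integral. Substitute u = 1x:
integral_0^inf x^6 * e^(-x) dx = (1/1^7) integral_0^inf u^6 * e^(-u) du
= Gamma(7)/1^7 = 6!/1^7 = 720/1

Answer: 720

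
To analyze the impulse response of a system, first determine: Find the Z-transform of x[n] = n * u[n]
Standard pair: Z{n * u[n]} = z/(z-1)^2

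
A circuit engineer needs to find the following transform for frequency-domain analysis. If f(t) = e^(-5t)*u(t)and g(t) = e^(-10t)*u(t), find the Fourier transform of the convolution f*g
By the convolution theorem: F{f * g} = F(omega) * G(omega)
F(omega) = 1/(5 + j * omega), G(omega) = 1/(10 + j * omega)
F{f * g} = 1/((5 + j * omega)(10 + j * omega))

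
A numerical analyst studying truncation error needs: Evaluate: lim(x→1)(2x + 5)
Polynomial is continuous, so substitute x=1:
2·1+5=7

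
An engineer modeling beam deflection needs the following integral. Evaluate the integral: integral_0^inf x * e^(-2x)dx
This is a Gamma integral. Substitute u = 2x (du = 2 dx):
integral_0^inf x*e^(-2x) dx = (1/2^2) integral_0^inf u^1*e^(-u) du
= Gamma(2)/2^2 = 1!/2^2 = 1/4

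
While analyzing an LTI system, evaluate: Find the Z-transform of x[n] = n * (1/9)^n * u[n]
Using the property Z{n*a^n*u[n]} = az/(z-a)^2
With a = 1/9: X(z) = (1/9)z/(z - 1/9)^2, |z| > 1/9

Answer: (1/9)z/(z - 1/9)^2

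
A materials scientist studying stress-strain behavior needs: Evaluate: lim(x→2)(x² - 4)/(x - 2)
Factor: (x² - 4) = (x-2)(x+2)
Cancel (x-2): lim(x→2) (x+2) = 4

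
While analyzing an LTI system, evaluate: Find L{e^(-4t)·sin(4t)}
First shifting: L{e^(at)f(t)} = F(s-a)
L{sin(4t)} = 4/(s² + 16)
Shift: 4/((s + 4)² + 16)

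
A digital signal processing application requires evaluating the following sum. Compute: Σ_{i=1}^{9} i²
Using formula: Σ i^2 = n(n+1)(2n+1)/6 = 9·10·19/6 = 285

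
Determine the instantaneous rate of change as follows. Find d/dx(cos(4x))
Chain rule: d/dx[cos(u)]=-sin(u)·u' where u=4x
u'=4

Answer: -4·sin(4x)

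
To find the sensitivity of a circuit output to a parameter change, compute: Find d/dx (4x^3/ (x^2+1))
Quotient rule: (f/g)' = (f'g - fg')/g²
f = 4x^3, f' = 12x^2
g = x^2+1, g' = 2x

Answer: (12x^2·(x^2+1)-8x^4)/(x^2+1)²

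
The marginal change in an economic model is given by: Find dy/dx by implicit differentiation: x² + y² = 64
Differentiate both sides: 2x+2y·(dy/dx)=0
Solve: dy/dx=-2x/(2y)=-x/y

Answer: dy/dx=-x/y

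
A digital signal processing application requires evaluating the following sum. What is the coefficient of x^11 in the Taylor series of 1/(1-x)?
1/(1-x) = Σ x^n for |x|<1
All coefficients are 1

Answer: 1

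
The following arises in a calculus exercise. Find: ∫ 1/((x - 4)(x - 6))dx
Partial fractions: 1/((x-4)(x-6)) = A/(x-4)+B/(x-6)
A = -1/2, B = 1/2
∫ [-1/2· 1/(x-4)+1/2· 1/(x-6)] dx
= (1/2)[ln|x-6| - ln|x-4|]+C

Answer: (1/2)·ln|(x-6)/(x-4)|+C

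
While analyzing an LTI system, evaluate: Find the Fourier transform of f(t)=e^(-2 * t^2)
The Fourier transform of a Gaussian e^(-a*t^2) is sqrt(pi/a)*e^(-omega^2/(4a)).
With a = 2: F(omega) = sqrt(pi/2)*e^(-omega^2/8)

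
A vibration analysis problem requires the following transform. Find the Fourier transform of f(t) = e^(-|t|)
Using the standard pair: F{e^(-a|t|)} = 2a/(a^2 + omega^2)
With a = 1: F(omega) = 2/(1 + omega^2)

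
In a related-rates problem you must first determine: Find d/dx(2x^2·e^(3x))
Product rule: (fg)' = f'g+fg'
f = 2x^2, f' = 4x
g = e^(3x), g' = 3·e^(3x)

Answer: 4x·e^(3x)+6x^2·e^(3x)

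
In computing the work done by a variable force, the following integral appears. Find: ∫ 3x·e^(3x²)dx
Let u = 3x², du = 6x dx
∫ (1/2)e^u du = e^u/2 + C

Answer: e^(3x²)/2 + C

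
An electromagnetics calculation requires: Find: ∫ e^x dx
Since d/dx[e^x]=+e^x, we get 1e^x+C

Answer: e^x+C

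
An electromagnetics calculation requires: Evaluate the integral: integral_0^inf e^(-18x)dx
integral_0^inf e^(-18x) dx=[-1/18 * e^(-18x)]_0^inf
=0 - (-1/18)=1/18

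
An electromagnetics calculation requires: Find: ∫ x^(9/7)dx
Power rule: ∫ x^(9/7) dx=x^(16/7)/(16/7)+C

Answer: (7/16)·x^(16/7)+C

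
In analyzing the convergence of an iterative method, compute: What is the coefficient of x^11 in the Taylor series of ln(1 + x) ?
ln(1 + x)=Σ (-1)^(n + 1) x^n/n
Coefficient of x^11=(-1)^12/11=1/11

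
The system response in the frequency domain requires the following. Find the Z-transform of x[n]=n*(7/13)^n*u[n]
Using the property Z{n*a^n*u[n]}=az/(z-a)^2
With a=7/13: X(z)=(7/13)z/(z - 7/13)^2, |z| > 7/13

Answer: (7/13)z/(z - 7/13)^2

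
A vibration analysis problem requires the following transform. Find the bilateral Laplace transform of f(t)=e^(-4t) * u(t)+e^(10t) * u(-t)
For e^(-4t)*u(t): L = 1/(s + 4), Re(s) > -4
For e^(10t)*u(-t): L = -1/(s-10), Re(s) < 10
Combined: F(s) = 1/(s + 4) - 1/(s-10), -4 < Re(s) < 10

Answer: 1/(s + 4) - 1/(s-10), ROC: -4 < Re(s) < 10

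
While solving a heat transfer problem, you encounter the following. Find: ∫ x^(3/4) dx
Power rule: ∫ x^(3/4) dx = x^(7/4)/(7/4)+C

Answer: (4/7)·x^(7/4)+C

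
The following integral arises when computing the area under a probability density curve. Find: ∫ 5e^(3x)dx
Since d/dx[e^(3x)] = 3e^(3x), we get 5/3 e^(3x) + C

Answer: (5/3)e^(3x) + C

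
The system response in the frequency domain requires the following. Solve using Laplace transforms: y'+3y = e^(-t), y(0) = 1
Take L: sY - 1+3Y = 1/(s+1)
Y(s+3) = 1/(s+1)+1
Y = 1/((s+1)(s+3))+1/(s+3)
Partial fractions: 1/((s+1)(s+3)) = (1/2)/(s+1) - (1/2)/(s+3)
So Y = (1/2)/(s+1)+(1/2)/(s+3)
Inverse Laplace transform (L^(-1){1/(s+1)} = e^(-t), L^(-1){1/(s+3)} = e^(-3t)):

Answer: y(t) = (1/2)·e^(-t)+(1/2)·e^(-3t)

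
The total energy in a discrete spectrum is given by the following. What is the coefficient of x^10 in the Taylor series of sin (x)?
sin(x) has only odd powers. Coefficient of x^10 = 0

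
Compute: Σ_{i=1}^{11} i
Using formula: Σ i^1=n(n+1)/2=11·12/2=66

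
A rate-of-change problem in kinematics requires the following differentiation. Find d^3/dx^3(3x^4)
Apply power rule 3 times:
d^1: 12x^3
d^2: 36x^2
d^3: 72x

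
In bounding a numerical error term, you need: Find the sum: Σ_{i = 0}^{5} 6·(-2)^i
Geometric series: S = a(1 - r^n)/(1 - r)
a = 6, r = -2, n = 6
S = 6(1 - 64)/3 = -126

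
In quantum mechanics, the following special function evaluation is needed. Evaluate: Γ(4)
Γ(n)=(n-1)! for positive integers
Γ(4)=3!=6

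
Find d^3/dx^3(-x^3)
Apply power rule 3 times:
d^1: -3x^2
d^2: -6x
d^3: -6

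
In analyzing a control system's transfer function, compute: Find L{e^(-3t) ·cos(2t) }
First shifting: L{e^(at)f(t)} = F(s-a)
L{cos(2t)} = s/(s² + 4)
Shift: (s + 3)/((s + 3)² + 4)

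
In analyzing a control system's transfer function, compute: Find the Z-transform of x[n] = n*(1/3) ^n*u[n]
Using the property Z{n * a^n * u[n]}=az/(z-a)^2
With a=1/3: X(z)=(1/3)z/(z - 1/3)^2, |z| > 1/3

Answer: (1/3)z/(z - 1/3)^2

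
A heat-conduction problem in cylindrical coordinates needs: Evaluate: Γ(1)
Γ(n)=(n-1)! for positive integers
Γ(1)=0!=1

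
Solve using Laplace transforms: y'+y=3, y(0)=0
Take L of both sides: sY(s)-0+Y(s) = 3/s
Y(s)(s+1) = 3/s+0
Y(s) = 3/(s(s+1))+0/(s+1)
Partial fractions: 3/(s(s+1)) = 3/s - 3/(s+1)
So Y(s) = 3/s - 3/(s+1)
Inverse transform (L^(-1){1/s} = 1, L^(-1){1/(s+1)} = e^(-t)):

Answer: y(t) = 3-3·e^(-t)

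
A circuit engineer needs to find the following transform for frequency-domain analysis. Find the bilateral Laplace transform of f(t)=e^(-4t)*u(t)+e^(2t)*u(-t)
For e^(-4t)*u(t): L=1/(s+4), Re(s) > -4
For e^(2t)*u(-t): L=-1/(s-2), Re(s) < 2
Combined: F(s)=1/(s+4)-1/(s-2), -4 < Re(s) < 2

Answer: 1/(s+4)-1/(s-2), ROC: -4 < Re(s) < 2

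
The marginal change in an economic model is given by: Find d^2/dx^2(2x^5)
Apply power rule 2 times:
d^1: 10x^4
d^2: 40x^3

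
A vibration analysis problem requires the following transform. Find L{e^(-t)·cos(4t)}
First shifting: L{e^(at)f(t)} = F(s-a)
L{cos(4t)} = s/(s²+16)
Shift: (s+1)/((s+1)²+16)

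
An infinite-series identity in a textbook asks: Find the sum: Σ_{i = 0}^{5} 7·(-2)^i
Geometric series: S=a(1 - r^n)/(1 - r)
a=7, r=-2, n=6
S=7(1 - 64)/3=-147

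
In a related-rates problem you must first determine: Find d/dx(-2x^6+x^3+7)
Power rule: d/dx(ax^n) = n·a·x^(n-1)
Term by term: -12·x^5 + 3·x^2

Answer: -12x^5 + 3x^2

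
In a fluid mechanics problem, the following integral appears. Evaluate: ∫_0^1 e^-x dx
Antiderivative: -e^-x
Evaluate: -(e^-1 - 1)

Answer: (e^-1 - 1)/(-1)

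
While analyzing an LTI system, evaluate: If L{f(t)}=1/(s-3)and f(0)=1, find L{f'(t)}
L{f'(t)} = s·F(s) - f(0) = s/(s-3) - 1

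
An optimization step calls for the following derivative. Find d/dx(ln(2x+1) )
Chain rule: d/dx[ln(u)] = u'/u where u = 2x + 1
u' = 2

Answer: (2)/(2x + 1)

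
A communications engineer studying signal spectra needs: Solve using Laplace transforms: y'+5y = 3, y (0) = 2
Take L of both sides: sY(s)-2+5Y(s)=3/s
Y(s)(s+5)=3/s+2
Y(s)=3/(s(s+5))+2/(s+5)
Partial fractions: 3/(s(s+5))=(3/5)/s - (3/5)/(s+5)
So Y(s)=(3/5)/s+(7/5)/(s+5)
Inverse transform (L^(-1){1/s}=1, L^(-1){1/(s+5)}=e^(-5t)):

Answer: y(t)=3/5+(7/5)·e^(-5t)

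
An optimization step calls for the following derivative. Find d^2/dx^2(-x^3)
Apply power rule 2 times:
d^1: -3x^2
d^2: -6x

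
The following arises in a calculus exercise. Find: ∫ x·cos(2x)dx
By parts: u = x, dv = cos(2x) dx
du = dx, v = sin(2x)/2
= x·sin(2x)/2+cos(2x)/2²+C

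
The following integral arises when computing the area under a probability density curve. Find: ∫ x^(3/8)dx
Power rule: ∫ x^(3/8) dx=x^(11/8)/(11/8)+C

Answer: (8/11)·x^(11/8)+C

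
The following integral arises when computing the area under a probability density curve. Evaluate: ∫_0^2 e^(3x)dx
Antiderivative: (1/3)e^(3x)
Evaluate: (1/3)(e^6-1)

Answer: (e^6-1)/3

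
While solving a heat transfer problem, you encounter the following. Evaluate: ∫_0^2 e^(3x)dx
Antiderivative: (1/3)e^(3x)
Evaluate: (1/3)(e^6-1)

Answer: (e^6-1)/3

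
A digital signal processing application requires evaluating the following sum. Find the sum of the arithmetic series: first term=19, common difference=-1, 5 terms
Last term: a_n=19 + (5 - 1)·-1=15
Sum=n(a_1 + a_n)/2=5(19 + 15)/2=85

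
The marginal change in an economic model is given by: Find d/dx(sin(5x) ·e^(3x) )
Product rule: (fg)' = f'g+fg'
f = sin(5x), f' = 5·cos(5x)
g = e^(3x), g' = 3·e^(3x)

Answer: 5·cos(5x)·e^(3x)+3·sin(5x)·e^(3x)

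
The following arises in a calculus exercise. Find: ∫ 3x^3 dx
Using power rule: ∫ 3x^3 dx = 3/4 x^4+C = (3/4)x^4+C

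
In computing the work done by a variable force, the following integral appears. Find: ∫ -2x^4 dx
Using power rule: ∫ -2x^4 dx = -2/5 x^5+C = (-2/5)x^5+C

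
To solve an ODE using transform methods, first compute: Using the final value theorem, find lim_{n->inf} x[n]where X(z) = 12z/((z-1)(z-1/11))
Final value theorem: lim x[n] = lim_{z->1} (z-1) * X(z)
(z-1) * X(z) = 12z/(z-1/11)
As z->1: 12/(1-1/11) = 12/(10/11) = 66/5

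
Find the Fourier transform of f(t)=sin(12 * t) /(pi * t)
sin(W*t)/(pi*t) = (W/pi)*sinc(W*t/pi) is the impulse response of the ideal low-pass filter with cutoff W (here W = 12).
Its Fourier transform is a rectangular function:
F(omega) = 1 for |omega| < 12, 0 otherwise

Answer: rect(omega/24) [i.e., 1 for |omega| < 12, 0 otherwise]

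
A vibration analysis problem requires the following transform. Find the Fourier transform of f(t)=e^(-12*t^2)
The Fourier transform of a Gaussian e^(-a * t^2) is sqrt(pi/a) * e^(-omega^2/(4a)).
With a = 12: F(omega) = sqrt(pi/12) * e^(-omega^2/48)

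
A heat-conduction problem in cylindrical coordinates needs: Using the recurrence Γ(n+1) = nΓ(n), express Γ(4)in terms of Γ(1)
Γ(4) = 3Γ(3) = 3·2Γ(2) = ... = 3!·Γ(1) = 6·Γ(1)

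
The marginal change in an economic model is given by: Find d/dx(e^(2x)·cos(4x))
Product rule: (fg)'=f'g + fg'
f=e^(2x), f'=2·e^(2x)
g=cos(4x), g'=-4·sin(4x)

Answer: 2·e^(2x)·cos(4x) - 4·e^(2x)·sin(4x)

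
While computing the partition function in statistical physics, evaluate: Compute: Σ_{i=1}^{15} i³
Using formula: Σ i^3=[n(n+1)/2]²=[15·16/2]²=14400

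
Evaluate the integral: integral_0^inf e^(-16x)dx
integral_0^inf e^(-16x) dx = [-1/16 * e^(-16x)]_0^inf
= 0 - (-1/16) = 1/16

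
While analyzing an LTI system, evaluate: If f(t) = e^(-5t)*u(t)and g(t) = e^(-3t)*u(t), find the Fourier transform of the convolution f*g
By the convolution theorem: F{f * g}=F(omega) * G(omega)
F(omega)=1/(5 + j * omega), G(omega)=1/(3 + j * omega)
F{f * g}=1/((5 + j * omega)(3 + j * omega))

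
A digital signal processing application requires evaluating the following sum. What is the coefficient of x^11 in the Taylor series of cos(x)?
cos(x) has only even powers. Coefficient of x^11 = 0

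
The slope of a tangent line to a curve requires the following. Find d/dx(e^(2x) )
Chain rule: d/dx[e^u]=e^u · u' where u=2x
u'=2

Answer: 2·e^(2x)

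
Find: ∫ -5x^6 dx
Using power rule: ∫ -5x^6 dx = -5/7 x^7+C = (-5/7)x^7+C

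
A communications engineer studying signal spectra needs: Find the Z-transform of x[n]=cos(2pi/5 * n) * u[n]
Z{cos(w0 * n) * u[n]}=z(z - cos(w0))/(z^2-2z * cos(w0)+1)
With w0=2pi/5: X(z)=z(z - cos(2pi/5))/(z^2-2z * cos(2pi/5)+1)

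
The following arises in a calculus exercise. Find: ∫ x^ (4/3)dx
Power rule: ∫ x^(4/3) dx=x^(7/3)/(7/3) + C

Answer: (3/7)·x^(7/3) + C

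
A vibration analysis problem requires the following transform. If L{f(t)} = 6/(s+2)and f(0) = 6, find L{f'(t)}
L{f'(t)}=s·F(s) - f(0)=6s/(s+2)-6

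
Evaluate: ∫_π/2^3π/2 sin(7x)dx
Antiderivative: -cos(7x)/7
Evaluate at bounds: [-cos(7·3π/2)/7] - [-cos(7·π/2)/7]
=(-(0) + (0))/7=0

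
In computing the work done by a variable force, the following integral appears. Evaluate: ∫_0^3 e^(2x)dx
Antiderivative: (1/2)e^(2x)
Evaluate: (1/2)(e^6 - 1)

Answer: (e^6 - 1)/2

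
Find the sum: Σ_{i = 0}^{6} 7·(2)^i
Geometric series: S=a(1 - r^n)/(1 - r)
a=7, r=2, n=7
S=7(1-128)/-1=889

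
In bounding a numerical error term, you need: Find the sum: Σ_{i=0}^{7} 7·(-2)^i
Geometric series: S=a(1 - r^n)/(1 - r)
a=7, r=-2, n=8
S=7(1 - 256)/3=-595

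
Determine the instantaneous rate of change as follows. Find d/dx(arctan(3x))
d/dx[arctan(u)] = u'/(1 + u²), u = 3x, u' = 3

Answer: 3/(1 + 9x²)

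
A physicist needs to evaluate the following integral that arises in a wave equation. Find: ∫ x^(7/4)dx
Power rule: ∫ x^(7/4) dx = x^(11/4)/(11/4)+C

Answer: (4/11)·x^(11/4)+C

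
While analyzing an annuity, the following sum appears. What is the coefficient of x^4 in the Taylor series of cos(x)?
cos(x)=Σ (-1)^k x^(2k)/(2k)!
For x^4: (-1)^2/4!=1/24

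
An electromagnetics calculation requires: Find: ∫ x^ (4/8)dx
Power rule: ∫ x^(1/2) dx = x^(3/2)/(3/2)+C

Answer: (2/3)·x^(3/2)+C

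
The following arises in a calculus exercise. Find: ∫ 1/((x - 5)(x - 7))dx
Partial fractions: 1/((x-5)(x-7))=A/(x-5) + B/(x-7)
A=-1/2, B=1/2
∫ [-1/2· 1/(x-5) + 1/2· 1/(x-7)] dx
=(1/2)[ln|x-7| - ln|x-5|] + C

Answer: (1/2)·ln|(x-7)/(x-5)| + C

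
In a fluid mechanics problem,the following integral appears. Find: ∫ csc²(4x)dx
Since d/dx[-cot(4x)] = 4csc²(4x), integral = -cot(4x)/4+C

Answer: (-1/4)cot(4x)+C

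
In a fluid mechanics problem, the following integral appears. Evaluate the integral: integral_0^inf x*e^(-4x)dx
This is a Gamma integral. Substitute u=4x (du=4 dx):
integral_0^inf x * e^(-4x) dx=(1/4^2) integral_0^inf u^1 * e^(-u) du
=Gamma(2)/4^2=1!/4^2=1/16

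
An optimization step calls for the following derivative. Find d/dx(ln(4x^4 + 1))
Chain rule: d/dx[ln(u)]=u'/u where u=4x^4+1
u'=16x^3

Answer: (16x^3)/(4x^4+1)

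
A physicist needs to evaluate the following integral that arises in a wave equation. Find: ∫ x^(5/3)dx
Power rule: ∫ x^(5/3) dx=x^(8/3)/(8/3) + C

Answer: (3/8)·x^(8/3) + C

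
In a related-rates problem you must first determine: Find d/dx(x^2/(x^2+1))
Quotient rule: (f/g)' = (f'g - fg')/g²
f = x^2, f' = 2x
g = x^2 + 1, g' = 2x

Answer: (2x·(x^2 + 1) - 2x^3)/(x^2 + 1)²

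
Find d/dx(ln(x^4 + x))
Chain rule: d/dx[ln(u)] = u'/u where u = x^4 + x
u' = 4x^3 + 1

Answer: (4x^3 + 1)/(x^4 + x)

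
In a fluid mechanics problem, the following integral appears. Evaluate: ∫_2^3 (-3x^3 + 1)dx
Step 1: Find antiderivative F(x) = (-3/4)x^4 + x
Step 2: F(3) - F(2) = -231/4 - (-10) = -191/4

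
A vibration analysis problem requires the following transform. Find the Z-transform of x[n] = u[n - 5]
Using the time-shift property: Z{u[n-5]}=z^(-5) * z/(z-1)
=z^(-4)/(z-1)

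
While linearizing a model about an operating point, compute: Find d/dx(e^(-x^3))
Chain rule: d/dx[e^u] = e^u · u' where u = -x^3
u' = -3x^2

Answer: -3x^2·e^(-x^3)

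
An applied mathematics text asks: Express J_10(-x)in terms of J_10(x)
For integer n: J_n(-x) = (-1)^n J_n(x)
With n = 10: J_10(-x) = (-1)^10 J_10(x) = J_10(x)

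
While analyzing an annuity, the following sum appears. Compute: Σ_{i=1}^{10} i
Using formula: Σ i^1=n(n+1)/2=10·11/2=55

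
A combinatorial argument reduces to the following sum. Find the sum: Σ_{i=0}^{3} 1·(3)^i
Geometric series: S=a(1 - r^n)/(1 - r)
a=1, r=3, n=4
S=1(1 - 81)/-2=40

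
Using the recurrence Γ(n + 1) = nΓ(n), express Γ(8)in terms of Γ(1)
Γ(8)=7Γ(7)=7·6Γ(6)=...=7!·Γ(1)=5040·Γ(1)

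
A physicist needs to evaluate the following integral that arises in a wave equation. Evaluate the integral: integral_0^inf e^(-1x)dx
integral_0^inf e^(-1x) dx = [-1/1 * e^(-1x)]_0^inf
= 0 - (-1/1) = 1/1

Answer: 1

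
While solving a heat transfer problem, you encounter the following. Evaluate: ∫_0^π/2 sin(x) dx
Antiderivative: -cos(x)
Evaluate at bounds: [-cos(1·π/2)/1] - [-cos(1·0)/1]
= (-(0) + (1))/1 = 1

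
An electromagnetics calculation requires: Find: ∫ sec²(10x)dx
Since d/dx[tan(10x)]=10sec²(10x), integral=tan(10x)/10 + C

Answer: (1/10)tan(10x) + C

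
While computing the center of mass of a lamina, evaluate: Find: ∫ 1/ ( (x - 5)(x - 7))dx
Partial fractions: 1/((x-5)(x-7)) = A/(x-5) + B/(x-7)
A = -1/2, B = 1/2
∫ [-1/2· 1/(x-5) + 1/2· 1/(x-7)] dx
= (1/2)[ln|x-7| - ln|x-5|] + C

Answer: (1/2)·ln|(x-7)/(x-5)| + C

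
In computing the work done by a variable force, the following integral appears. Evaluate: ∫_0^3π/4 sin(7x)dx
Antiderivative: -cos(7x)/7
Evaluate at bounds: [-cos(7·3π/4)/7] - [-cos(7·0)/7]
=(-(-√2/2) + (1))/7=1/7 + √2/14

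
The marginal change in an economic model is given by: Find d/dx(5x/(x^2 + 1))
Quotient rule: (f/g)'=(f'g - fg')/g²
f=5x, f'=5
g=x^2+1, g'=2x

Answer: (5·(x^2+1)-10x^2)/(x^2+1)²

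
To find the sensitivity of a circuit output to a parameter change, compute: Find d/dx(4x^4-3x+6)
Power rule: d/dx(ax^n)=n·a·x^(n-1)
Term by term: 16·x^3 - 3

Answer: 16x^3 - 3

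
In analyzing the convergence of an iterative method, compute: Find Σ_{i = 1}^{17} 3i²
= 3·n(n + 1)(2n + 1)/6 = 3·17·18·35/6 = 5355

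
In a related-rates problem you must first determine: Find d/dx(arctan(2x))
d/dx[arctan(u)] = u'/(1 + u²), u = 2x, u' = 2

Answer: 2/(1 + 4x²)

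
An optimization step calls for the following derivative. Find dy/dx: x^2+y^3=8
Differentiate: 2x+3y^2·(dy/dx)=0
dy/dx=-2x/(3y^2)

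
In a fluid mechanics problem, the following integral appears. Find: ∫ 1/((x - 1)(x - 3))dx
Partial fractions: 1/((x-1)(x-3))=A/(x-1)+B/(x-3)
A=-1/2, B=1/2
∫ [-1/2· 1/(x-1)+1/2· 1/(x-3)] dx
=(1/2)[ln|x-3| - ln|x-1|]+C

Answer: (1/2)·ln|(x-3)/(x-1)|+C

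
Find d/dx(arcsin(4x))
d/dx[arcsin(u)]=u'/√(1-u²), u=4x, u'=4

Answer: 4/√(1-16x²)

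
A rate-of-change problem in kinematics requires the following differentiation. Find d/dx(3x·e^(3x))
Product rule: (fg)' = f'g+fg'
f = 3x, f' = 3
g = e^(3x), g' = 3·e^(3x)

Answer: 3·e^(3x)+9x·e^(3x)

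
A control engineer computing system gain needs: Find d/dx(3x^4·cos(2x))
Product rule: (fg)' = f'g + fg'
f = 3x^4, f' = 12x^3
g = cos(2x), g' = -2·sin(2x)

Answer: 12x^3·cos(2x) - 6x^4·sin(2x)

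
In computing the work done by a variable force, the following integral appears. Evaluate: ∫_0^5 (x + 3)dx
Step 1: Find antiderivative F(x) = (1/2)x^2+3x
Step 2: F(5) - F(0) = 55/2 - (0) = 55/2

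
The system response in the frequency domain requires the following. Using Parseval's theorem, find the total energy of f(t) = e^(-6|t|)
Parseval's theorem: E = integral |f(t)|^2 dt = (1/2pi) integral |F(omega)|^2 domega
E = integral_{-inf}^{inf} e^(-12|t|) dt = 2 * integral_0^inf e^(-12t) dt = 2/(2 * 6) = 1/6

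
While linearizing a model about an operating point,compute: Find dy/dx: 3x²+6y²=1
Differentiate: 6x + 12y·(dy/dx)=0
dy/dx=-6x/(12y)=-(1/2)·(x/y)

Answer: dy/dx=-(1/2)·(x/y)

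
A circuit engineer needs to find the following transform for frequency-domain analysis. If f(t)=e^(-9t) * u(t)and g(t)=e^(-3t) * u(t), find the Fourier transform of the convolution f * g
By the convolution theorem: F{f*g} = F(omega)*G(omega)
F(omega) = 1/(9+j*omega), G(omega) = 1/(3+j*omega)
F{f*g} = 1/((9+j*omega)(3+j*omega))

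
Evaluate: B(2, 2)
B(x,y) = Γ(x)Γ(y)/Γ(x+y) = (x-1)!(y-1)!/(x+y-1)!
B(2,2) = 1!·1!/3! = 1/6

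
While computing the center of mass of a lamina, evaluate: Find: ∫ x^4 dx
Using power rule: ∫ x^4 dx = 1/5 x^5 + C = (1/5)x^5 + C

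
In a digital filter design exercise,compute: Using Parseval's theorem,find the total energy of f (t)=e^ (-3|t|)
Parseval's theorem: E=integral |f(t)|^2 dt=(1/2pi) integral |F(omega)|^2 domega
E=integral_{-inf}^{inf} e^(-6|t|) dt=2 * integral_0^inf e^(-6t) dt=2/(2 * 3)=1/3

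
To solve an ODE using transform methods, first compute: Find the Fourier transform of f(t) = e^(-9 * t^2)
The Fourier transform of a Gaussian e^(-a*t^2) is sqrt(pi/a)*e^(-omega^2/(4a)).
With a = 9: F(omega) = sqrt(pi)/3*e^(-omega^2/36)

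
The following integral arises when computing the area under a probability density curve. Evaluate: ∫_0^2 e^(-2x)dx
Antiderivative: (1/(-2))e^(-2x)
Evaluate: (1/(-2))(e^-4 - 1)

Answer: (e^-4 - 1)/(-2)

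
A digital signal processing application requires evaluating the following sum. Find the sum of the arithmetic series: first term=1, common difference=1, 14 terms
Last term: a_n = 1+(14-1)·1 = 14
Sum = n(a_1+a_n)/2 = 14(1+14)/2 = 105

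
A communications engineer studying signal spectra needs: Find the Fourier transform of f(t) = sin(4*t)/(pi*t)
sin(W*t)/(pi*t)=(W/pi)*sinc(W*t/pi) is the impulse response of the ideal low-pass filter with cutoff W (here W=4).
Its Fourier transform is a rectangular function:
F(omega)=1 for |omega| < 4, 0 otherwise

Answer: rect(omega/8) [i.e., 1 for |omega| < 4, 0 otherwise]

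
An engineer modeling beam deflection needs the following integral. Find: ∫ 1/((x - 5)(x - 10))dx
Partial fractions: 1/((x-5)(x-10)) = A/(x-5)+B/(x-10)
A = -1/5, B = 1/5
∫ [-1/5· 1/(x-5)+1/5· 1/(x-10)] dx
= (1/5)[ln|x-10| - ln|x-5|]+C

Answer: (1/5)·ln|(x-10)/(x-5)|+C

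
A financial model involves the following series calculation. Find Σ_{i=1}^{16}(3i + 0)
=3·Σ i+0·16=3·136+0=408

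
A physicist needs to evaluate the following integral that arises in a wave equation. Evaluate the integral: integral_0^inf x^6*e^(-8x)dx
This is a Gamma integral. Substitute u = 8x (du = 8 dx):
integral_0^inf x^6*e^(-8x) dx = (1/8^7) integral_0^inf u^6*e^(-u) du
= Gamma(7)/8^7 = 6!/8^7 = 720/2097152

Answer: 45/131072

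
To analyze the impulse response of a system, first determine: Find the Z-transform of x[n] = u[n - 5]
Using the time-shift property: Z{u[n-5]} = z^(-5)*z/(z-1)
= z^(-4)/(z-1)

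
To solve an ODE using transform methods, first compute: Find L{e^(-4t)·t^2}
First shifting: L{e^(at)f(t)}=F(s-a)
L{t^2}=2/s^3
Shift s → s+4: 2/(s+4)^3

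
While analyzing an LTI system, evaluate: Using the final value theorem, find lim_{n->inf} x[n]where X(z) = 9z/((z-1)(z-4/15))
Final value theorem: lim x[n] = lim_{z->1} (z-1)*X(z)
(z-1)*X(z) = 9z/(z-4/15)
As z->1: 9/(1 - 4/15) = 9/(11/15) = 135/11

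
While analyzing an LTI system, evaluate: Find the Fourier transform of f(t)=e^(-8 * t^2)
The Fourier transform of a Gaussian e^(-a * t^2) is sqrt(pi/a) * e^(-omega^2/(4a)).
With a = 8: F(omega) = sqrt(pi/8) * e^(-omega^2/32)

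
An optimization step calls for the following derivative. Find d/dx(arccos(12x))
d/dx[arccos(u)]=-u'/√(1-u²), u=12x, u'=12

Answer: -12/√(1-144x²)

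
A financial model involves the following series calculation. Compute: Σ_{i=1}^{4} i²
Using formula: Σ i^2 = n(n + 1)(2n + 1)/6 = 4·5·9/6 = 30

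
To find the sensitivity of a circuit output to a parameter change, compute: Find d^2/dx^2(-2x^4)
Apply power rule 2 times:
d^1: -8x^3
d^2: -24x^2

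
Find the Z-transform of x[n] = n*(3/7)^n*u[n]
Using the property Z{n * a^n * u[n]}=az/(z-a)^2
With a=3/7: X(z)=(3/7)z/(z - 3/7)^2, |z| > 3/7

Answer: (3/7)z/(z - 3/7)^2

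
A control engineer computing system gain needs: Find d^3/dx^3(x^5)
Apply power rule 3 times:
d^1: 5x^4
d^2: 20x^3
d^3: 60x^2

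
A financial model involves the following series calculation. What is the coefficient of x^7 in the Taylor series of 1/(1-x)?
1/(1-x) = Σ x^n for |x|<1
All coefficients are 1

Answer: 1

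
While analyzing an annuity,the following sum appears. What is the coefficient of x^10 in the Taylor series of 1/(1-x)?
1/(1-x)=Σ x^n for |x|<1
All coefficients are 1

Answer: 1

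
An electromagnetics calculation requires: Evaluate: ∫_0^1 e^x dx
Antiderivative: e^x
Evaluate: (e^1 - 1)

Answer: e^1 - 1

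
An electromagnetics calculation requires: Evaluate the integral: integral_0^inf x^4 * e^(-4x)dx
This is a Gamma integral. Substitute u=4x (du=4 dx):
integral_0^inf x^4 * e^(-4x) dx=(1/4^5) integral_0^inf u^4 * e^(-u) du
=Gamma(5)/4^5=4!/4^5=24/1024

Answer: 3/128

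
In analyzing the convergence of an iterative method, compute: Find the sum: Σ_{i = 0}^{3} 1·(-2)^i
Geometric series: S=a(1 - r^n)/(1 - r)
a=1, r=-2, n=4
S=1(1 - 16)/3=-5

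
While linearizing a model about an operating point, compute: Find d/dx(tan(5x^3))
Chain rule: d/dx[tan(u)]=sec²(u)·u' where u=5x^3
u'=15x^2

Answer: 15x^2·sec²(5x^3)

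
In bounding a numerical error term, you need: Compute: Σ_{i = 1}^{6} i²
Using formula: Σ i^2 = n(n+1)(2n+1)/6 = 6·7·13/6 = 91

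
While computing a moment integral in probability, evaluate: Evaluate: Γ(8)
Γ(n) = (n-1)! for positive integers
Γ(8) = 7! = 5040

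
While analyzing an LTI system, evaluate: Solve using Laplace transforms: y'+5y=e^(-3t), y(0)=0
Take L: sY - 0+5Y=1/(s+3)
Y(s+5)=1/(s+3)+0
Y=1/((s+3)(s+5))+0/(s+5)
Partial fractions: 1/((s+3)(s+5))=(1/2)/(s+3) - (1/2)/(s+5)
So Y=(1/2)/(s+3) - (1/2)/(s+5)
Inverse Laplace transform (L^(-1){1/(s+3)}=e^(-3t), L^(-1){1/(s+5)}=e^(-5t)):

Answer: y(t)=(1/2)·e^(-3t) - (1/2)·e^(-5t)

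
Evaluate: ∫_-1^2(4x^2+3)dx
Step 1: Find antiderivative F(x) = (4/3)x^3+3x
Step 2: F(2) - F(-1) = 50/3 - (-13/3) = 21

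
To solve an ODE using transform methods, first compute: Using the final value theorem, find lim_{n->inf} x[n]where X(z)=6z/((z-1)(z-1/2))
Final value theorem: lim x[n] = lim_{z->1} (z-1)*X(z)
(z-1)*X(z) = 6z/(z-1/2)
As z->1: 6/(1 - 1/2) = 6/(1/2) = 12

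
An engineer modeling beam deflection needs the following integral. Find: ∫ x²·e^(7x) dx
Integration by parts twice:
First: u=x², dv=e^(7x) dx => x²e^(7x)/7 - (2/7)∫ xe^(7x) dx
Second (∫ xe^(7x) dx): xe^(7x)/7 - e^(7x)/49
Combining: e^(7x)(x²/7 - 2x/49 + 2/343) + C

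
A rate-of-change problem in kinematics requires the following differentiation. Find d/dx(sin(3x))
Chain rule: d/dx[sin(u)] = cos(u)·u' where u = 3x
u' = 3

Answer: 3·cos(3x)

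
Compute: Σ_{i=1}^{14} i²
Using formula: Σ i^2 = n(n + 1)(2n + 1)/6 = 14·15·29/6 = 1015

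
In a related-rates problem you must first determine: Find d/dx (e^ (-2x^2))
Chain rule: d/dx[e^u]=e^u · u' where u=-2x^2
u'=-4x

Answer: -4x·e^(-2x^2)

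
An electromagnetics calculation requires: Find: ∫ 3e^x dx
Since d/dx[e^x] = +e^x, we get 3e^x+C

Answer: 3e^x+C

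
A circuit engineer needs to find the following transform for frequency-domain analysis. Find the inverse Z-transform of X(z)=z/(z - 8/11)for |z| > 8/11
Standard pair: z/(z-a) <-> a^n * u[n] for causal signals
With a=8/11: x[n]=(8/11)^n * u[n]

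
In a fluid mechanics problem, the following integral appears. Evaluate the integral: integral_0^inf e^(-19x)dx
integral_0^inf e^(-19x) dx=[-1/19 * e^(-19x)]_0^inf
=0 - (-1/19)=1/19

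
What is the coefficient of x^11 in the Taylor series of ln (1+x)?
ln(1+x)=Σ (-1)^(n+1) x^n/n
Coefficient of x^11=(-1)^12/11=1/11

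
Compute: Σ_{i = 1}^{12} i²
Using formula: Σ i^2 = n(n+1)(2n+1)/6 = 12·13·25/6 = 650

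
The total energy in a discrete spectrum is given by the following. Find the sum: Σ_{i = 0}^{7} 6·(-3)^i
Geometric series: S = a(1 - r^n)/(1 - r)
a = 6, r = -3, n = 8
S = 6(1 - 6561)/4 = -9840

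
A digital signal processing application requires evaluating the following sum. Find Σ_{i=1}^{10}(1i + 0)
=1·Σ i + 0·10=1·55 + 0=55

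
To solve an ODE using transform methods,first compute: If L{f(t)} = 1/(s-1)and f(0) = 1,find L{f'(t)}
L{f'(t)} = s·F(s) - f(0) = s/(s-1) - 1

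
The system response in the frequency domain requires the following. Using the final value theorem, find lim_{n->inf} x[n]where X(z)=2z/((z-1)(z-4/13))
Final value theorem: lim x[n] = lim_{z->1} (z-1)*X(z)
(z-1)*X(z) = 2z/(z-4/13)
As z->1: 2/(1 - 4/13) = 2/(9/13) = 26/9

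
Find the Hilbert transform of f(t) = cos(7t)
The Hilbert transform shifts each frequency component by -pi/2.
H{cos(wt)}=sin(wt)
With w=7: H{cos(7t)}=sin(7t)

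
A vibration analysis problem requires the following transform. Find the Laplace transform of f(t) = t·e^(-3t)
L{t·e^(at)}=1/(s-a)²
L{t·e^(-3t)}=1/(s+3)²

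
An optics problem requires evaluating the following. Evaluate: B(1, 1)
B(x,y) = Γ(x)Γ(y)/Γ(x+y) = (x-1)!(y-1)!/(x+y-1)!
B(1,1) = 0!·0!/1! = 1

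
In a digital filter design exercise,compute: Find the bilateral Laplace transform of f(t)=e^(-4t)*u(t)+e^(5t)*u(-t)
For e^(-4t)*u(t): L = 1/(s + 4), Re(s) > -4
For e^(5t)*u(-t): L = -1/(s-5), Re(s) < 5
Combined: F(s) = 1/(s + 4) - 1/(s-5), -4 < Re(s) < 5

Answer: 1/(s + 4) - 1/(s-5), ROC: -4 < Re(s) < 5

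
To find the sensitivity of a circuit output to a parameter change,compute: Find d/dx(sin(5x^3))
Chain rule: d/dx[sin(u)] = cos(u)·u' where u = 5x^3
u' = 15x^2

Answer: 15x^2·cos(5x^3)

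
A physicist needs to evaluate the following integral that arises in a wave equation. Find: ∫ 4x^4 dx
Using power rule: ∫ 4x^4 dx=4/5 x^5+C=(4/5)x^5+C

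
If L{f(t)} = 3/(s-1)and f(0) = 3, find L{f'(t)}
L{f'(t)}=s·F(s) - f(0)=3s/(s-1)-3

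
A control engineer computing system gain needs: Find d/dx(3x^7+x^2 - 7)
Power rule: d/dx(ax^n) = n·a·x^(n-1)
Term by term: 21·x^6+2·x

Answer: 21x^6+2x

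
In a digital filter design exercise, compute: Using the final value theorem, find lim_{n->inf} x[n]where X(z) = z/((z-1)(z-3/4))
Final value theorem: lim x[n] = lim_{z->1} (z-1)*X(z)
(z-1)*X(z) = z/(z-3/4)
As z->1: 1/(1 - 3/4) = 1/(1/4) = 4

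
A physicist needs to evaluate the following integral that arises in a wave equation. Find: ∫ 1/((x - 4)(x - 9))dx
Partial fractions: 1/((x-4)(x-9)) = A/(x-4)+B/(x-9)
A = -1/5, B = 1/5
∫ [-1/5· 1/(x-4)+1/5· 1/(x-9)] dx
= (1/5)[ln|x-9| - ln|x-4|]+C

Answer: (1/5)·ln|(x-9)/(x-4)|+C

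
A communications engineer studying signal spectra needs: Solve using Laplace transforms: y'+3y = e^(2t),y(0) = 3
Take L: sY - 3 + 3Y=1/(s-2)
Y(s + 3)=1/(s-2) + 3
Y=1/((s-2)(s + 3)) + 3/(s + 3)
Partial fractions: 1/((s-2)(s + 3))=(1/5)/(s-2) - (1/5)/(s + 3)
So Y=(1/5)/(s-2) + (14/5)/(s + 3)
Inverse Laplace transform (L^(-1){1/(s-2)}=e^(2t), L^(-1){1/(s + 3)}=e^(-3t)):

Answer: y(t)=(1/5)·e^(2t) + (14/5)·e^(-3t)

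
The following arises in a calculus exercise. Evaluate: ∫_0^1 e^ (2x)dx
Antiderivative: (1/2)e^(2x)
Evaluate: (1/2)(e^2 - 1)

Answer: (e^2 - 1)/2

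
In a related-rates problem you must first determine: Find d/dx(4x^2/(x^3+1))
Quotient rule: (f/g)' = (f'g - fg')/g²
f = 4x^2, f' = 8x
g = x^3 + 1, g' = 3x^2

Answer: (8x·(x^3 + 1) - 12x^4)/(x^3 + 1)²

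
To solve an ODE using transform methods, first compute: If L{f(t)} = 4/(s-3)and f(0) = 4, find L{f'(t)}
L{f'(t)}=s·F(s) - f(0)=4s/(s-3) - 4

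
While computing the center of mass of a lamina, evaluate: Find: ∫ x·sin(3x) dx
By parts: u=x, dv=sin(3x) dx
du=dx, v=-cos(3x)/3
=-x·cos(3x)/3+sin(3x)/3²+C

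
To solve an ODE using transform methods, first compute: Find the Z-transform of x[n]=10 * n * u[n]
Z{n*u[n]} = z/(z-1)^2
By linearity: Z{10*n*u[n]} = 10z/(z-1)^2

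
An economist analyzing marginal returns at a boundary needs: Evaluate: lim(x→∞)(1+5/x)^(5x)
Rewrite as [(1 + 5/x)^x]^5.
lim(1 + 5/x)^x = e^5, so limit = (e^5)^5 = e^25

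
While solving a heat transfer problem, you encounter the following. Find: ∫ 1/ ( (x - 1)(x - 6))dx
Partial fractions: 1/((x-1)(x-6))=A/(x-1)+B/(x-6)
A=-1/5, B=1/5
∫ [-1/5· 1/(x-1)+1/5· 1/(x-6)] dx
=(1/5)[ln|x-6| - ln|x-1|]+C

Answer: (1/5)·ln|(x-6)/(x-1)|+C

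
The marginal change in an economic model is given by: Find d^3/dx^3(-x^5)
Apply power rule 3 times:
d^1: -5x^4
d^2: -20x^3
d^3: -60x^2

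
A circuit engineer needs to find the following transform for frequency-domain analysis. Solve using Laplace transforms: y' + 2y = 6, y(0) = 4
Take L of both sides: sY(s) - 4 + 2Y(s) = 6/s
Y(s)(s + 2) = 6/s + 4
Y(s) = 6/(s(s + 2)) + 4/(s + 2)
Partial fractions: 6/(s(s + 2)) = 3/s - 3/(s + 2)
So Y(s) = 3/s + 1/(s + 2)
Inverse transform (L^(-1){1/s} = 1, L^(-1){1/(s + 2)} = e^(-2t)):

Answer: y(t) = 3 + e^(-2t)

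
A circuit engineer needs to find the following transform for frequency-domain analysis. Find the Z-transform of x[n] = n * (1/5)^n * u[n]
Using the property Z{n*a^n*u[n]}=az/(z-a)^2
With a=1/5: X(z)=(1/5)z/(z - 1/5)^2, |z| > 1/5

Answer: (1/5)z/(z - 1/5)^2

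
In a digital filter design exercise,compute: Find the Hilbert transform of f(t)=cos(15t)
The Hilbert transform shifts each frequency component by -pi/2.
H{cos(wt)}=sin(wt)
With w=15: H{cos(15t)}=sin(15t)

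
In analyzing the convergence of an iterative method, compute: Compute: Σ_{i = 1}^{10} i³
Using formula: Σ i^3=[n(n + 1)/2]²=[10·11/2]²=3025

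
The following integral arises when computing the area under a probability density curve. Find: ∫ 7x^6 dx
Using power rule: ∫ 7x^6 dx=7/7 x^7+C=x^7+C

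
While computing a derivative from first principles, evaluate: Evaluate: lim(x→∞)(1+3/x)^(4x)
Rewrite as [(1+3/x)^x]^4.
lim(1+3/x)^x = e^3, so limit = (e^3)^4 = e^12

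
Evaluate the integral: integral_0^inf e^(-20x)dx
integral_0^inf e^(-20x) dx=[-1/20 * e^(-20x)]_0^inf
=0 - (-1/20)=1/20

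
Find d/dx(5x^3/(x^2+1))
Quotient rule: (f/g)' = (f'g - fg')/g²
f = 5x^3, f' = 15x^2
g = x^2+1, g' = 2x

Answer: (15x^2·(x^2+1)-10x^4)/(x^2+1)²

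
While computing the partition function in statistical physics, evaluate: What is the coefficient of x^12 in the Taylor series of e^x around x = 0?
Taylor series of e^x=Σ x^n/n!
Coefficient of x^12=1/12!=1/479001600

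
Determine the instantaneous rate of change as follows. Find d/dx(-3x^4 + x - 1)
Power rule: d/dx(ax^n)=n·a·x^(n-1)
Term by term: -12·x^3 + 1

Answer: -12x^3 + 1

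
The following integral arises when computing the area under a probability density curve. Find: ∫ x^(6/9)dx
Power rule: ∫ x^(2/3) dx = x^(5/3)/(5/3) + C

Answer: (3/5)·x^(5/3) + C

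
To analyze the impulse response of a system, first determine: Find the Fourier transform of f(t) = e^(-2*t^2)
The Fourier transform of a Gaussian e^(-a*t^2) is sqrt(pi/a)*e^(-omega^2/(4a)).
With a = 2: F(omega) = sqrt(pi/2)*e^(-omega^2/8)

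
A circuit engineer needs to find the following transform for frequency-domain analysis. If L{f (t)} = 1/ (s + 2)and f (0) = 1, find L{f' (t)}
L{f'(t)} = s·F(s) - f(0) = s/(s+2)-1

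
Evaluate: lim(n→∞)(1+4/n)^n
This is the definition of e^4: lim(1+4/n)^n=e^4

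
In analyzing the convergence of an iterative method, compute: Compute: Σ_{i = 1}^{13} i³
Using formula: Σ i^3 = [n(n+1)/2]² = [13·14/2]² = 8281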